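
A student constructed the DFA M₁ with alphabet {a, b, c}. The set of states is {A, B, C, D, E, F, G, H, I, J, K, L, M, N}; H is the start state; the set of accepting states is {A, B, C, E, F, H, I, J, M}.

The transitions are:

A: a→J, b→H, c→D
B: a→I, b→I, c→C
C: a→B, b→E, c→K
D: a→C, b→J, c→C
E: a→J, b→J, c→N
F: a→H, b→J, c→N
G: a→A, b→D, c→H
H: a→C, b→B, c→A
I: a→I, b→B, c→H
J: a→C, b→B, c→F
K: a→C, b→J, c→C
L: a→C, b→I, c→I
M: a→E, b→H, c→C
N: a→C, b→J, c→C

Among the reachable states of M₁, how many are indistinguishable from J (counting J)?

First remove the unreachable states {G,L,M}; 11 states remain.
Initial partition by acceptance: {A,B,C,E,F,H,I,J} | {D,K,N}.
On input c, block {A,B,C,E,F,H,I,J} splits into {A,C,E,F} and {B,H,I,J}.
On input b, block {A,C,E,F} splits into {A,E,F} and {C}.
Refine {B,H,I,J} on symbol a: members go to different blocks, giving {B,I} and {H,J}.
Refine {B,I} on symbol c: members go to different blocks, giving {B} and {I}.
The partition is now stable with 6 blocks: {A,E,F} | {D,K,N} | {B} | {C} | {H,J} | {I}.
The equivalence class containing J is {H,J}, of size 2.

2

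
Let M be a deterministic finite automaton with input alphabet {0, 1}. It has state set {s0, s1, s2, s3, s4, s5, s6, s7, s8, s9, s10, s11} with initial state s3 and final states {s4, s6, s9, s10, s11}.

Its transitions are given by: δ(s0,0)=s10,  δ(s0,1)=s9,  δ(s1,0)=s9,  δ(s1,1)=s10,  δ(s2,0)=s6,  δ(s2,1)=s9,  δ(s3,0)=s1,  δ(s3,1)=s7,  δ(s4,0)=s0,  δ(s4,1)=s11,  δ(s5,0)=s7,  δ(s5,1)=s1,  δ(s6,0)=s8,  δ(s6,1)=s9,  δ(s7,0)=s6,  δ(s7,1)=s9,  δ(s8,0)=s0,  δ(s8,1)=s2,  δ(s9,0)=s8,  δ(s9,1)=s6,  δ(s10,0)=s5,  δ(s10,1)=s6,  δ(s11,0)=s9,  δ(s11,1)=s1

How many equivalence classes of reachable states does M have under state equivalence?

3

States {s4,s11} cannot be reached from the start state, so discard them.
Start with accepting vs non-accepting: {s6,s9,s10} | {s0,s1,s2,s3,s5,s7,s8}.
Refine {s0,s1,s2,s3,s5,s7,s8} on symbol 0: members go to different blocks, giving {s0,s1,s2,s7} and {s3,s5,s8}.
No further refinement is possible. Final partition (3 blocks): {s6,s9,s10} | {s0,s1,s2,s7} | {s3,s5,s8}.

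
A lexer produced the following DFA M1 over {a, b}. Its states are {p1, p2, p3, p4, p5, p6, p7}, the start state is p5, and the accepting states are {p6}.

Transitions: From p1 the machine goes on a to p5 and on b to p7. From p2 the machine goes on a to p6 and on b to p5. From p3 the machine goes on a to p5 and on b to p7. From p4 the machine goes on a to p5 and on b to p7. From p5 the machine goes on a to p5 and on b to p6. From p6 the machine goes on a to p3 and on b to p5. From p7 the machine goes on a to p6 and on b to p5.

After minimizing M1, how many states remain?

4

Reachable states from the start: {p3,p5,p6,p7}. Unreachable: {p1,p2,p4} — drop them.
P0 = {p6} | {p3,p5,p7}.
Refine {p3,p5,p7} on symbol a: members go to different blocks, giving {p3,p5} and {p7}.
On input b, block {p3,p5} splits into {p3} and {p5}.
The partition is now stable with 4 blocks: {p6} | {p3} | {p7} | {p5}.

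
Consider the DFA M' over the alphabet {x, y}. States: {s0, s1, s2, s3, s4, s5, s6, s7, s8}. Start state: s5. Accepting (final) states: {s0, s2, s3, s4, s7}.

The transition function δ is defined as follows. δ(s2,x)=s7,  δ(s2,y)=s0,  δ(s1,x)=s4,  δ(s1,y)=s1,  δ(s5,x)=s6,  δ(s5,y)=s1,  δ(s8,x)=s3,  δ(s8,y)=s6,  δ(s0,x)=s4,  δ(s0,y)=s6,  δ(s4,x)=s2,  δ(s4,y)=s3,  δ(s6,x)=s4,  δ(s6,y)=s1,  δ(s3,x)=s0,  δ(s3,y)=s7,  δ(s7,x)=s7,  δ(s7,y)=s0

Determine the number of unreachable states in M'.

No path from s5 leads to s8; the other 8 states are all reachable.

1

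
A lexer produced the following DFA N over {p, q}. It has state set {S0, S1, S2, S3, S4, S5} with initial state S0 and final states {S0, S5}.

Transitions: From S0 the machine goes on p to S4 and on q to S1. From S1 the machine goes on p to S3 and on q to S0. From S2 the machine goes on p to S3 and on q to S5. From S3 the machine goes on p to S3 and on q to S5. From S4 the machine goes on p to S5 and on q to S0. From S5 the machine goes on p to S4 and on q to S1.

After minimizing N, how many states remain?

3

First remove the unreachable states {S2}; 5 states remain.
P0 = {S0,S5} | {S1,S3,S4}.
Refine {S1,S3,S4} on symbol p: members go to different blocks, giving {S1,S3} and {S4}.
No further refinement is possible. Final partition (3 blocks): {S0,S5} | {S1,S3} | {S4}.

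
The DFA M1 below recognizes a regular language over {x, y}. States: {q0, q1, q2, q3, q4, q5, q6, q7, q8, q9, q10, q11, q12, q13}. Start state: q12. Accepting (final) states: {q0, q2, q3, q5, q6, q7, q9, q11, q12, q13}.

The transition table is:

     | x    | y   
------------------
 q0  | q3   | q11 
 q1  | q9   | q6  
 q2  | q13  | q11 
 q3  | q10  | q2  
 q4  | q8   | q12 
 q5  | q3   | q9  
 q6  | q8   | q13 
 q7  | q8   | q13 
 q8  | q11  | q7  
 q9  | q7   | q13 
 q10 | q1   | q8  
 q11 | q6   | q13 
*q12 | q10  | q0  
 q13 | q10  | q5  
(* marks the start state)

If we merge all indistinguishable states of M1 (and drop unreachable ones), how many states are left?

First remove the unreachable states {q4}; 13 states remain.
Initial partition by acceptance: {q0,q2,q3,q5,q6,q7,q9,q11,q12,q13} | {q1,q8,q10}.
Refine {q0,q2,q3,q5,q6,q7,q9,q11,q12,q13} on symbol x: members go to different blocks, giving {q0,q2,q5,q9,q11} and {q3,q6,q7,q12,q13}.
On input y, block {q0,q2,q5,q9,q11} splits into {q0,q2,q5} and {q9,q11}.
On input x, block {q1,q8,q10} splits into {q1,q8} and {q10}.
Split {q3,q6,q7,q12,q13} by δ(·,x) → {q3,q12,q13} and {q6,q7}.
No further refinement is possible. Final partition (6 blocks): {q0,q2,q5} | {q1,q8} | {q3,q12,q13} | {q9,q11} | {q10} | {q6,q7}.

6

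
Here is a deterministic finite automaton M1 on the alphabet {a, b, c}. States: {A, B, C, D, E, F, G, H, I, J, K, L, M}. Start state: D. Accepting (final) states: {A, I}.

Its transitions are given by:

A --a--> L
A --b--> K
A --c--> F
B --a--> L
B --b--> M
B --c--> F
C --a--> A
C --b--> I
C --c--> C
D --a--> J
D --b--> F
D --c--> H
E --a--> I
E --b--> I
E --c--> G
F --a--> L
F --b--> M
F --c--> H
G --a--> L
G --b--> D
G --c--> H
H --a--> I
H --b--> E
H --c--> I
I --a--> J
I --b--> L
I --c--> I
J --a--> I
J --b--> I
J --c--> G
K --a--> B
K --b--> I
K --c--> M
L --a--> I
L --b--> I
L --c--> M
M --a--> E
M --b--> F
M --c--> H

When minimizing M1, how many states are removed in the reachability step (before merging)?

4

BFS from D reaches {D, E, F, G, H, I, J, L, M}; the 4 state(s) A, B, C, K are never visited.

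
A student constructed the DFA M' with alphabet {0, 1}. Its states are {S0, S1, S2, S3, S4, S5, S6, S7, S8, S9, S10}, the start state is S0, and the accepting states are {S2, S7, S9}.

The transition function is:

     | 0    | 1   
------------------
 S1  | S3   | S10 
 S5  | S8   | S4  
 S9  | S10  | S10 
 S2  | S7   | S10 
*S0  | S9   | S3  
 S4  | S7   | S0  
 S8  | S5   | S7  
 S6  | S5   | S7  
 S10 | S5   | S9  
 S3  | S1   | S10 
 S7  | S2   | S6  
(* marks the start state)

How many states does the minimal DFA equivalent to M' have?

9

Every state is reachable, so we keep all 11.
P0 = {S2,S7,S9} | {S0,S1,S3,S4,S5,S6,S8,S10}.
On input 0, block {S2,S7,S9} splits into {S2,S7} and {S9}.
On input 0, block {S0,S1,S3,S4,S5,S6,S8,S10} splits into {S1,S3,S5,S6,S8,S10} and {S0} and {S4}.
On input 1, block {S1,S3,S5,S6,S8,S10} splits into {S1,S3} and {S6,S8} and {S5} and {S10}.
Split {S2,S7} by δ(·,1) → {S2} and {S7}.
No further refinement is possible. Final partition (9 blocks): {S2} | {S1,S3} | {S9} | {S0} | {S4} | {S6,S8} | {S5} | {S10} | {S7}.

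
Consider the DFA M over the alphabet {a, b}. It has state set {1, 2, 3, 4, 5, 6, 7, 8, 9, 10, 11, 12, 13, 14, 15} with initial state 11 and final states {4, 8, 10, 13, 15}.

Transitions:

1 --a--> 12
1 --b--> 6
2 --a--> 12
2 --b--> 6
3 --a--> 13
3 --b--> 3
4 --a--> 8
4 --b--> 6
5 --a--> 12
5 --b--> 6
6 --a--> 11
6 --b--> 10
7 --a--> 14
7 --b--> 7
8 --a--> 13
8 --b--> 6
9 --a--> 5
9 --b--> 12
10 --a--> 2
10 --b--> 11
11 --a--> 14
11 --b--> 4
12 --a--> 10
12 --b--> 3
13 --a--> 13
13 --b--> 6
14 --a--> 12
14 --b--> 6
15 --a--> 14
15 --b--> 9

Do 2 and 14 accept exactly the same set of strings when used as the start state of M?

Reachable states from the start: {2,3,4,6,8,10,11,12,13,14}. Unreachable: {1,5,7,9,15} — drop them.
Initial partition by acceptance: {4,8,10,13} | {2,3,6,11,12,14}.
On input a, block {4,8,10,13} splits into {4,8,13} and {10}.
On input a, block {2,3,6,11,12,14} splits into {2,6,11,14} and {3} and {12}.
Split {2,6,11,14} by δ(·,a) → {2,14} and {6,11}.
Split {6,11} by δ(·,a) → {6} and {11}.
Stable partition: {4,8,13} | {2,14} | {10} | {3} | {12} | {6} | {11} — 7 equivalence classes.
2 and 14 lie in the same block of the stable partition, so they are equivalent — no string distinguishes them.

Yes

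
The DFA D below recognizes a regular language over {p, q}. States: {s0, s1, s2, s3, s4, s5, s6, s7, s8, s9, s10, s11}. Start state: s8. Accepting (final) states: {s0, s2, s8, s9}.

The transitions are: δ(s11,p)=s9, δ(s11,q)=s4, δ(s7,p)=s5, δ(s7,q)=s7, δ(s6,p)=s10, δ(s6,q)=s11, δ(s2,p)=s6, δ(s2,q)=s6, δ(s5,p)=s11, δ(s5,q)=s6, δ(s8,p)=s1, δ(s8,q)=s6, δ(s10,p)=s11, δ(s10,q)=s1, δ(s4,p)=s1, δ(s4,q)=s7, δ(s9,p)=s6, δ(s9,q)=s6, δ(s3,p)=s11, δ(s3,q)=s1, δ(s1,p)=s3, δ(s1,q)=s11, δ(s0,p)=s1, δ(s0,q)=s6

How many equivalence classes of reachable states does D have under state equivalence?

6

Reachable states from the start: {s1,s3,s4,s5,s6,s7,s8,s9,s10,s11}. Unreachable: {s0,s2} — drop them.
Initial partition by acceptance: {s8,s9} | {s1,s3,s4,s5,s6,s7,s10,s11}.
Refine {s1,s3,s4,s5,s6,s7,s10,s11} on symbol p: members go to different blocks, giving {s1,s3,s4,s5,s6,s7,s10} and {s11}.
On input p, block {s1,s3,s4,s5,s6,s7,s10} splits into {s1,s4,s6,s7} and {s3,s5,s10}.
Split {s1,s4,s6,s7} by δ(·,p) → {s1,s6,s7} and {s4}.
On input q, block {s1,s6,s7} splits into {s1,s6} and {s7}.
Stable partition: {s8,s9} | {s1,s6} | {s11} | {s3,s5,s10} | {s4} | {s7} — 6 equivalence classes.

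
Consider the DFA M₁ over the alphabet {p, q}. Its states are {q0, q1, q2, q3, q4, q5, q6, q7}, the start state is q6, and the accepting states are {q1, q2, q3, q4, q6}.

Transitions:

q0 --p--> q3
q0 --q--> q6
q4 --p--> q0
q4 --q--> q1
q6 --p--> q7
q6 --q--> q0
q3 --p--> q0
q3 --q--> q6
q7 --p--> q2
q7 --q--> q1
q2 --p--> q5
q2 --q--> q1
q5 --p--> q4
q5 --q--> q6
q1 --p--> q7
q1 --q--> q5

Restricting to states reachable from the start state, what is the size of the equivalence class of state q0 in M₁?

3

P0 = {q1,q2,q3,q4,q6} | {q0,q5,q7}.
Refine {q1,q2,q3,q4,q6} on symbol q: members go to different blocks, giving {q2,q3,q4} and {q1,q6}.
Stable partition: {q2,q3,q4} | {q0,q5,q7} | {q1,q6} — 3 equivalence classes.
State q0 belongs to the block {q0,q5,q7}, which has 3 states.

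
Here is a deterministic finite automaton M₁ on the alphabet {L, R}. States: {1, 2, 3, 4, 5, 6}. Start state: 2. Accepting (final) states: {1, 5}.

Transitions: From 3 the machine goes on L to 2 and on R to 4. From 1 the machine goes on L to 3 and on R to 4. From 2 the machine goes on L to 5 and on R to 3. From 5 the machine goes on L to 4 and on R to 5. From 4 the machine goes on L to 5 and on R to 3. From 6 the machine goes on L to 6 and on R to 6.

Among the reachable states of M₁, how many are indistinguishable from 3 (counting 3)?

1

States {1,6} cannot be reached from the start state, so discard them.
P0 = {5} | {2,3,4}.
On input L, block {2,3,4} splits into {2,4} and {3}.
Stable partition: {5} | {2,4} | {3} — 3 equivalence classes.
State 3 belongs to the block {3}, which has 1 states.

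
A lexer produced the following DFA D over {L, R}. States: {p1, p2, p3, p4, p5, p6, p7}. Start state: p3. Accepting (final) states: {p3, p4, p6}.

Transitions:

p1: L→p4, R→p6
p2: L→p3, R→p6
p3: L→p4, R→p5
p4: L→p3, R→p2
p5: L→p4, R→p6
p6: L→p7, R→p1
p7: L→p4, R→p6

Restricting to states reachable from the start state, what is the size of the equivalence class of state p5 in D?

4

Every state is reachable, so we keep all 7.
P0 = {p3,p4,p6} | {p1,p2,p5,p7}.
On input L, block {p3,p4,p6} splits into {p3,p4} and {p6}.
The partition is now stable with 3 blocks: {p3,p4} | {p1,p2,p5,p7} | {p6}.
State p5 belongs to the block {p1,p2,p5,p7}, which has 4 states.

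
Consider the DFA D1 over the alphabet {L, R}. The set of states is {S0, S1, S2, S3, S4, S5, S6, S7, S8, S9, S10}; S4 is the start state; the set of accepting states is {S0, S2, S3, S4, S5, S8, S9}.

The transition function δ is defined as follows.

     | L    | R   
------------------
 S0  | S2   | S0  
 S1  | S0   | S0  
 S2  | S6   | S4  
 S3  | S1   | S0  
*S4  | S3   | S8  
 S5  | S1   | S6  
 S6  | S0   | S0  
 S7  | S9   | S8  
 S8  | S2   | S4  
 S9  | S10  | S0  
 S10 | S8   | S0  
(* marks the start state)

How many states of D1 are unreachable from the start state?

BFS from S4 reaches {S0, S1, S2, S3, S4, S6, S8}; the 4 state(s) S5, S7, S9, S10 are never visited.

4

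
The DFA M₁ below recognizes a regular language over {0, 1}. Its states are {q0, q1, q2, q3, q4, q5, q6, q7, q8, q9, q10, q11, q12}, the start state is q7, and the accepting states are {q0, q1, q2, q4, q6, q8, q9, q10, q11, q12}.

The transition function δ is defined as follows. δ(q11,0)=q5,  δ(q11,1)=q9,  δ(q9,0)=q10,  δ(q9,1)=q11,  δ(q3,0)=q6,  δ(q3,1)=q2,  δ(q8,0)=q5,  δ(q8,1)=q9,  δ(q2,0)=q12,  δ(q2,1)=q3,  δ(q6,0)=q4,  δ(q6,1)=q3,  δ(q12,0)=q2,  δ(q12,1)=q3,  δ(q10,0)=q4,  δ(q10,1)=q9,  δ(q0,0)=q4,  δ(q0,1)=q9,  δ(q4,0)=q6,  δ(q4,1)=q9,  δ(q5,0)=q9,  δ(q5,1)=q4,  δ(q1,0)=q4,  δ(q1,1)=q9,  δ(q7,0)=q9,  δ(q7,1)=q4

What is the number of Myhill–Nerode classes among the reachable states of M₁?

8

First remove the unreachable states {q0,q1,q8}; 10 states remain.
P0 = {q2,q4,q6,q9,q10,q11,q12} | {q3,q5,q7}.
On input 0, block {q2,q4,q6,q9,q10,q11,q12} splits into {q2,q4,q6,q9,q10,q12} and {q11}.
Refine {q2,q4,q6,q9,q10,q12} on symbol 1: members go to different blocks, giving {q2,q6,q12} and {q4,q10} and {q9}.
On input 0, block {q2,q6,q12} splits into {q2,q12} and {q6}.
Split {q3,q5,q7} by δ(·,0) → {q5,q7} and {q3}.
On input 0, block {q4,q10} splits into {q4} and {q10}.
No further refinement is possible. Final partition (8 blocks): {q2,q12} | {q5,q7} | {q11} | {q4} | {q9} | {q6} | {q3} | {q10}.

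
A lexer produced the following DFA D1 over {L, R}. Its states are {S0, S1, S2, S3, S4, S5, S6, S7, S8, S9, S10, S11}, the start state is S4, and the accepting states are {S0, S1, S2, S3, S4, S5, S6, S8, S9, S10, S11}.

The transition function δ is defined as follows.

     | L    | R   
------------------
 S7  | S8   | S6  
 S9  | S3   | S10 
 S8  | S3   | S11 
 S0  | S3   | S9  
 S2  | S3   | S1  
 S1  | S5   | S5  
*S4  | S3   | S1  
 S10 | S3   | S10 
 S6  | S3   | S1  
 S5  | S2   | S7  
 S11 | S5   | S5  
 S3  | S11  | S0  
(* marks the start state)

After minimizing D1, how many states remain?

Start with accepting vs non-accepting: {S0,S1,S2,S3,S4,S5,S6,S8,S9,S10,S11} | {S7}.
Split {S0,S1,S2,S3,S4,S5,S6,S8,S9,S10,S11} by δ(·,R) → {S0,S1,S2,S3,S4,S6,S8,S9,S10,S11} and {S5}.
Split {S0,S1,S2,S3,S4,S6,S8,S9,S10,S11} by δ(·,L) → {S0,S2,S3,S4,S6,S8,S9,S10} and {S1,S11}.
Split {S0,S2,S3,S4,S6,S8,S9,S10} by δ(·,L) → {S0,S2,S4,S6,S8,S9,S10} and {S3}.
Refine {S0,S2,S4,S6,S8,S9,S10} on symbol R: members go to different blocks, giving {S2,S4,S6,S8} and {S0,S9,S10}.
The partition is now stable with 6 blocks: {S2,S4,S6,S8} | {S7} | {S5} | {S1,S11} | {S3} | {S0,S9,S10}.

6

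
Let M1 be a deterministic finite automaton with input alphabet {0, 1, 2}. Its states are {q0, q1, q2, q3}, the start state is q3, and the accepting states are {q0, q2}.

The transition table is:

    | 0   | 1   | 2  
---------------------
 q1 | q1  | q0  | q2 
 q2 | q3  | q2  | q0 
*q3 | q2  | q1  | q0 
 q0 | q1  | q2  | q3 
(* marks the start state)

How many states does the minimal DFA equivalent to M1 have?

4

Every state is reachable, so we keep all 4.
Initial partition by acceptance: {q0,q2} | {q1,q3}.
Split {q0,q2} by δ(·,2) → {q0} and {q2}.
On input 0, block {q1,q3} splits into {q1} and {q3}.
The partition is now stable with 4 blocks: {q0} | {q1} | {q2} | {q3}.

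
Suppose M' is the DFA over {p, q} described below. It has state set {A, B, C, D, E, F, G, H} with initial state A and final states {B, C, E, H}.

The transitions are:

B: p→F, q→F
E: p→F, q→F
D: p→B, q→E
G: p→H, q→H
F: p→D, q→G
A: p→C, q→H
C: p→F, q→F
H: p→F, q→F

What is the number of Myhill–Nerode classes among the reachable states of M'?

3

Start with accepting vs non-accepting: {B,C,E,H} | {A,D,F,G}.
Split {A,D,F,G} by δ(·,p) → {A,D,G} and {F}.
The partition is now stable with 3 blocks: {B,C,E,H} | {A,D,G} | {F}.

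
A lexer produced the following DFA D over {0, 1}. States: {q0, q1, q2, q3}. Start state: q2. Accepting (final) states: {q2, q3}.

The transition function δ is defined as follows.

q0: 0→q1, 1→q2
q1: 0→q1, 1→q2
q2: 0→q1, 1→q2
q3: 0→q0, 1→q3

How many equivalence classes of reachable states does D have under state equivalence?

First remove the unreachable states {q0,q3}; 2 states remain.
Start with accepting vs non-accepting: {q2} | {q1}.
No further refinement is possible. Final partition (2 blocks): {q2} | {q1}.

2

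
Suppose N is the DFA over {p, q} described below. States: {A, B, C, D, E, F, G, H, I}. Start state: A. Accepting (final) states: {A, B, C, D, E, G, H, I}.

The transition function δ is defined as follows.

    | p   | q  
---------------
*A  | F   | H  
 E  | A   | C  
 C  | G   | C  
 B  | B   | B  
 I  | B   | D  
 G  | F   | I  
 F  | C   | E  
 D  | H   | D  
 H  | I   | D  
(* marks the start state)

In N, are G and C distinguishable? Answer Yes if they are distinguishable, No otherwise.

Yes

P0 = {A,B,C,D,E,G,H,I} | {F}.
Refine {A,B,C,D,E,G,H,I} on symbol p: members go to different blocks, giving {B,C,D,E,H,I} and {A,G}.
On input p, block {B,C,D,E,H,I} splits into {B,D,H,I} and {C,E}.
No further refinement is possible. Final partition (4 blocks): {B,D,H,I} | {F} | {A,G} | {C,E}.
G and C end up in different blocks, so they are distinguishable. For instance, the string 'p' is accepted from only C.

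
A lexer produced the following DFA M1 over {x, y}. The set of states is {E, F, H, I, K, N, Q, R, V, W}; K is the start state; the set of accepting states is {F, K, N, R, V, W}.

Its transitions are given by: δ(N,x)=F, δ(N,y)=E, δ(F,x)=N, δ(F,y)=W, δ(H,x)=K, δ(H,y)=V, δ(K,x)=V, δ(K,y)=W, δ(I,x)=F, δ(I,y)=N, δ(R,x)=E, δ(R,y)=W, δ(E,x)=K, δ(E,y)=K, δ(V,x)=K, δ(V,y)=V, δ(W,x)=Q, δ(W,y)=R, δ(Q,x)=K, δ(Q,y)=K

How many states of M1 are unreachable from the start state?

4

BFS from K reaches {E, K, Q, R, V, W}; the 4 state(s) F, H, I, N are never visited.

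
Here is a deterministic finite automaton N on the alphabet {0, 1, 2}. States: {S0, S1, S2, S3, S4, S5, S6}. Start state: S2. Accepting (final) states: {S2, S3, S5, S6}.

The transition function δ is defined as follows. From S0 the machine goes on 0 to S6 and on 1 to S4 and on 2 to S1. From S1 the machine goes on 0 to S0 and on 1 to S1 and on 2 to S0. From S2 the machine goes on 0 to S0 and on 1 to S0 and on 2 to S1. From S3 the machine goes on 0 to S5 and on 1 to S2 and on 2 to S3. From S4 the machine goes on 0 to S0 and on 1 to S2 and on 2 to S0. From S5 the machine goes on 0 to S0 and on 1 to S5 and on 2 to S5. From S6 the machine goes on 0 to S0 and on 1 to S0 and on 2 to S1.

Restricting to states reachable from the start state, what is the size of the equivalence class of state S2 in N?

Reachable states from the start: {S0,S1,S2,S4,S6}. Unreachable: {S3,S5} — drop them.
Start with accepting vs non-accepting: {S2,S6} | {S0,S1,S4}.
Refine {S0,S1,S4} on symbol 0: members go to different blocks, giving {S1,S4} and {S0}.
Split {S1,S4} by δ(·,1) → {S1} and {S4}.
No further refinement is possible. Final partition (4 blocks): {S2,S6} | {S1} | {S0} | {S4}.
The equivalence class containing S2 is {S2,S6}, of size 2.

2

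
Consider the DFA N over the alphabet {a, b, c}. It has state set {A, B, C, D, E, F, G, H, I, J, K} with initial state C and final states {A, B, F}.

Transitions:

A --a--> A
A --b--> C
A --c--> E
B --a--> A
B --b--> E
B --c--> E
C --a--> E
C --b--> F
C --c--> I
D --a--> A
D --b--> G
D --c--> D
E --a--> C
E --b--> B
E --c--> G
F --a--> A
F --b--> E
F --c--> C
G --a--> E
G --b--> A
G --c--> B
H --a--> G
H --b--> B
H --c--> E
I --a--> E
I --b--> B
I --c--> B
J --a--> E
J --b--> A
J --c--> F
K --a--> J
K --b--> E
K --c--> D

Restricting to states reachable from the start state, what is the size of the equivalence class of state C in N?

2

First remove the unreachable states {D,H,J,K}; 7 states remain.
Initial partition by acceptance: {A,B,F} | {C,E,G,I}.
Split {C,E,G,I} by δ(·,c) → {C,E} and {G,I}.
No further refinement is possible. Final partition (3 blocks): {A,B,F} | {C,E} | {G,I}.
The equivalence class containing C is {C,E}, of size 2.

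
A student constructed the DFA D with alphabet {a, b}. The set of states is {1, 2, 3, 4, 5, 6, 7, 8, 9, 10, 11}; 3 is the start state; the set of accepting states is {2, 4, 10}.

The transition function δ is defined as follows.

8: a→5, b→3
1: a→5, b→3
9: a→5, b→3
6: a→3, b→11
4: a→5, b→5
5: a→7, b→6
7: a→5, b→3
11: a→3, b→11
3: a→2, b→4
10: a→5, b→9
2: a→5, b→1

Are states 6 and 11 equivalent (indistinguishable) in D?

Yes

Reachable states from the start: {1,2,3,4,5,6,7,11}. Unreachable: {8,9,10} — drop them.
Start with accepting vs non-accepting: {2,4} | {1,3,5,6,7,11}.
Split {1,3,5,6,7,11} by δ(·,a) → {1,5,6,7,11} and {3}.
On input a, block {1,5,6,7,11} splits into {1,5,7} and {6,11}.
Refine {1,5,7} on symbol b: members go to different blocks, giving {1,7} and {5}.
On input b, block {2,4} splits into {2} and {4}.
Stable partition: {2} | {1,7} | {3} | {6,11} | {5} | {4} — 6 equivalence classes.
6 and 11 lie in the same block of the stable partition, so they are equivalent — no string distinguishes them.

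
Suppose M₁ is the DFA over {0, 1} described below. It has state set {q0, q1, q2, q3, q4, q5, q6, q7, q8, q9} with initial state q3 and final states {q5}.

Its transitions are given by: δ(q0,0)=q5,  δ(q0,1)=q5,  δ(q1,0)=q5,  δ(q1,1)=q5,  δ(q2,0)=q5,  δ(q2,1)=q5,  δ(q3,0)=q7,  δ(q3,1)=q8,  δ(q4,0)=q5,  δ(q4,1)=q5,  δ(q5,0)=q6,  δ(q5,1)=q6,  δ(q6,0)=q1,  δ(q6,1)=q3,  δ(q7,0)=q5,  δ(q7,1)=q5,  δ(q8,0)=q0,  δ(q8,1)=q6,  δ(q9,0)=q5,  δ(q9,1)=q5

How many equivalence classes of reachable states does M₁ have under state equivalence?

Reachable states from the start: {q0,q1,q3,q5,q6,q7,q8}. Unreachable: {q2,q4,q9} — drop them.
Start with accepting vs non-accepting: {q5} | {q0,q1,q3,q6,q7,q8}.
Refine {q0,q1,q3,q6,q7,q8} on symbol 0: members go to different blocks, giving {q0,q1,q7} and {q3,q6,q8}.
Stable partition: {q5} | {q0,q1,q7} | {q3,q6,q8} — 3 equivalence classes.

3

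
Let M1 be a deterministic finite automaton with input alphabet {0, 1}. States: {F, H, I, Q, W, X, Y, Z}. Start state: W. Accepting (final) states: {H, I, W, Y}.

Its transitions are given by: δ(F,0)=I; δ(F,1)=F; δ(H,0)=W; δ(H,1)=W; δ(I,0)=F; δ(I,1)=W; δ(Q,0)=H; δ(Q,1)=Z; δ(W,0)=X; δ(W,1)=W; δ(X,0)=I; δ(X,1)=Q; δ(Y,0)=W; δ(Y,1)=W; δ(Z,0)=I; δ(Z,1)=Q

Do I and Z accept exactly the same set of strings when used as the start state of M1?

Reachable states from the start: {F,H,I,Q,W,X,Z}. Unreachable: {Y} — drop them.
Start with accepting vs non-accepting: {H,I,W} | {F,Q,X,Z}.
On input 0, block {H,I,W} splits into {I,W} and {H}.
On input 0, block {F,Q,X,Z} splits into {F,X,Z} and {Q}.
Split {F,X,Z} by δ(·,1) → {X,Z} and {F}.
Refine {I,W} on symbol 0: members go to different blocks, giving {W} and {I}.
The partition is now stable with 6 blocks: {W} | {X,Z} | {H} | {Q} | {F} | {I}.
I and Z end up in different blocks, so they are distinguishable. For instance, the string 'ε' is accepted from only I.

No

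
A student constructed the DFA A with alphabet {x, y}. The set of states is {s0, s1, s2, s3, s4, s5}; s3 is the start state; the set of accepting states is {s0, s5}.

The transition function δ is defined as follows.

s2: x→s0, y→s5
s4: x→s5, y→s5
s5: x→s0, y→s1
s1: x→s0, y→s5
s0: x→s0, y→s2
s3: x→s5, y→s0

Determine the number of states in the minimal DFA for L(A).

2

First remove the unreachable states {s4}; 5 states remain.
Start with accepting vs non-accepting: {s0,s5} | {s1,s2,s3}.
The partition is now stable with 2 blocks: {s0,s5} | {s1,s2,s3}.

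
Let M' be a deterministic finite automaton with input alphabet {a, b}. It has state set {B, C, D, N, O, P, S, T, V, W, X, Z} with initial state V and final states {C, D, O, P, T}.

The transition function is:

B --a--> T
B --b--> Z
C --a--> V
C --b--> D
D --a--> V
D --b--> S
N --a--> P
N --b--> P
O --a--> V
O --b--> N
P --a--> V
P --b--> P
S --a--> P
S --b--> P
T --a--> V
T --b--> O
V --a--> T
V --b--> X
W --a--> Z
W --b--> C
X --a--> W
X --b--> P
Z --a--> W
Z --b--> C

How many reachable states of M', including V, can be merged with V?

1

Reachable states from the start: {C,D,N,O,P,S,T,V,W,X,Z}. Unreachable: {B} — drop them.
Start with accepting vs non-accepting: {C,D,O,P,T} | {N,S,V,W,X,Z}.
Split {C,D,O,P,T} by δ(·,b) → {C,P,T} and {D,O}.
On input b, block {C,P,T} splits into {C,T} and {P}.
Refine {N,S,V,W,X,Z} on symbol a: members go to different blocks, giving {W,X,Z} and {N,S} and {V}.
On input b, block {W,X,Z} splits into {W,Z} and {X}.
Stable partition: {C,T} | {W,Z} | {D,O} | {P} | {N,S} | {V} | {X} — 7 equivalence classes.
State V belongs to the block {V}, which has 1 states.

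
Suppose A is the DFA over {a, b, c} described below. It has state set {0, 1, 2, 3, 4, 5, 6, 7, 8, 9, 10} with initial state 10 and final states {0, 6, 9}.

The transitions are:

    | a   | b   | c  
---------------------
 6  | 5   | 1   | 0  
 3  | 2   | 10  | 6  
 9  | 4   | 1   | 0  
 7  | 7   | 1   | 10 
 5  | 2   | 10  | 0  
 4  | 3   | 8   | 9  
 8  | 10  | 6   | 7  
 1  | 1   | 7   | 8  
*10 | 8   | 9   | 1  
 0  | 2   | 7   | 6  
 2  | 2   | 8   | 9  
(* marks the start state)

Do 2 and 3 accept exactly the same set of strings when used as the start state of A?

Every state is reachable, so we keep all 11.
P0 = {0,6,9} | {1,2,3,4,5,7,8,10}.
Refine {1,2,3,4,5,7,8,10} on symbol b: members go to different blocks, giving {1,2,3,4,5,7} and {8,10}.
Refine {1,2,3,4,5,7} on symbol b: members go to different blocks, giving {2,3,4,5} and {1,7}.
The partition is now stable with 4 blocks: {0,6,9} | {2,3,4,5} | {8,10} | {1,7}.
2 and 3 lie in the same block of the stable partition, so they are equivalent — no string distinguishes them.

Yes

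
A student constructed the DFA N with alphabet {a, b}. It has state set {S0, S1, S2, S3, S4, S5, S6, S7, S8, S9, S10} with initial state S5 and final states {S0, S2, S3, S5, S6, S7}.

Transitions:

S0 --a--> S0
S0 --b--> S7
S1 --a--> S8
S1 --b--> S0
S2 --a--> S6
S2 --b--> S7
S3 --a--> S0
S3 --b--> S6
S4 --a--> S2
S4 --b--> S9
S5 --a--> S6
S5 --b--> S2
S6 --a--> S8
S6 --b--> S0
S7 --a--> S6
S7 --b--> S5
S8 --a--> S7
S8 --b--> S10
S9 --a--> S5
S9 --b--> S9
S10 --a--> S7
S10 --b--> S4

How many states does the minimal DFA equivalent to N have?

Reachable states from the start: {S0,S2,S4,S5,S6,S7,S8,S9,S10}. Unreachable: {S1,S3} — drop them.
Start with accepting vs non-accepting: {S0,S2,S5,S6,S7} | {S4,S8,S9,S10}.
Split {S0,S2,S5,S6,S7} by δ(·,a) → {S0,S2,S5,S7} and {S6}.
On input a, block {S0,S2,S5,S7} splits into {S2,S5,S7} and {S0}.
The partition is now stable with 4 blocks: {S2,S5,S7} | {S4,S8,S9,S10} | {S6} | {S0}.

4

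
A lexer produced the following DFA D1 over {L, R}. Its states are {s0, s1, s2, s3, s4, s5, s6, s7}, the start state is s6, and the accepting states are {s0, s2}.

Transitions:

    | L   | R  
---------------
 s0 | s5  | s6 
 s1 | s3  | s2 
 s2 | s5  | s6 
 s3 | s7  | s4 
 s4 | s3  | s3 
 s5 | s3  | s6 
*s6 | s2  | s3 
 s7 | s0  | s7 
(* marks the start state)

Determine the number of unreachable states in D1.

1

Starting at s6 and following transitions, the reachable set is {s0, s2, s3, s4, s5, s6, s7}. That leaves s1 unreachable — 1 in total.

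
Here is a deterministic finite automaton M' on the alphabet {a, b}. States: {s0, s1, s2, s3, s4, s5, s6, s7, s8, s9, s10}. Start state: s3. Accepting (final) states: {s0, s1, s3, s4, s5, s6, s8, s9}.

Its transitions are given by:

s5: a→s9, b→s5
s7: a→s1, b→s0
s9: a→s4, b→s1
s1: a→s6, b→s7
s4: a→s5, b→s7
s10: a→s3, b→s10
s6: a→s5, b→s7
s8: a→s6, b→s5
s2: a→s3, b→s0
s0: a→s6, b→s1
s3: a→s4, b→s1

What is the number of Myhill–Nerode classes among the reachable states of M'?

5

States {s2,s8,s10} cannot be reached from the start state, so discard them.
P0 = {s0,s1,s3,s4,s5,s6,s9} | {s7}.
On input b, block {s0,s1,s3,s4,s5,s6,s9} splits into {s0,s3,s5,s9} and {s1,s4,s6}.
Split {s0,s3,s5,s9} by δ(·,a) → {s0,s3,s9} and {s5}.
On input a, block {s1,s4,s6} splits into {s4,s6} and {s1}.
Stable partition: {s0,s3,s9} | {s7} | {s4,s6} | {s5} | {s1} — 5 equivalence classes.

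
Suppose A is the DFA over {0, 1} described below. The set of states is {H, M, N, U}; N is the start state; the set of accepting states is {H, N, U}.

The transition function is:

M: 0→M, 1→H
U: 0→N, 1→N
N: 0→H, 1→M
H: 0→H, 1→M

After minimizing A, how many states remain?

2

States {U} cannot be reached from the start state, so discard them.
P0 = {H,N} | {M}.
Stable partition: {H,N} | {M} — 2 equivalence classes.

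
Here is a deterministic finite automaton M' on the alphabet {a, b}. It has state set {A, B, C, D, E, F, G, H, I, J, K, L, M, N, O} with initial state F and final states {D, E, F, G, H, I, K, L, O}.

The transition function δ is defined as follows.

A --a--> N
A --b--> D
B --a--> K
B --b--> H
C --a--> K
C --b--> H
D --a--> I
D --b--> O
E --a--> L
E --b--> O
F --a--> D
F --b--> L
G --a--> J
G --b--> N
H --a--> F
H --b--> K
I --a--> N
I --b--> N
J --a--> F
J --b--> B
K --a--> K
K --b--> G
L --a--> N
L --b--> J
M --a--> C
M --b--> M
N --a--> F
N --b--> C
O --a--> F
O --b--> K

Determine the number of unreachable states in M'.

BFS from F reaches {B, C, D, F, G, H, I, J, K, L, N, O}; the 3 state(s) A, E, M are never visited.

3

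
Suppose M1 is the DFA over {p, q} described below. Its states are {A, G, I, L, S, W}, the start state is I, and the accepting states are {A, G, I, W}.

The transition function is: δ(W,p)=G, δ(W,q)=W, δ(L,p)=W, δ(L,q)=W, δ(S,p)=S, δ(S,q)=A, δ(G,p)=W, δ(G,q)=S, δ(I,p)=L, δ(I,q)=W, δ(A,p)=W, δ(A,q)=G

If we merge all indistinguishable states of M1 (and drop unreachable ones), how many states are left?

6

P0 = {A,G,I,W} | {L,S}.
Refine {A,G,I,W} on symbol p: members go to different blocks, giving {A,G,W} and {I}.
Refine {A,G,W} on symbol q: members go to different blocks, giving {A,W} and {G}.
Refine {A,W} on symbol p: members go to different blocks, giving {A} and {W}.
Refine {L,S} on symbol p: members go to different blocks, giving {L} and {S}.
Stable partition: {A} | {L} | {I} | {G} | {W} | {S} — 6 equivalence classes.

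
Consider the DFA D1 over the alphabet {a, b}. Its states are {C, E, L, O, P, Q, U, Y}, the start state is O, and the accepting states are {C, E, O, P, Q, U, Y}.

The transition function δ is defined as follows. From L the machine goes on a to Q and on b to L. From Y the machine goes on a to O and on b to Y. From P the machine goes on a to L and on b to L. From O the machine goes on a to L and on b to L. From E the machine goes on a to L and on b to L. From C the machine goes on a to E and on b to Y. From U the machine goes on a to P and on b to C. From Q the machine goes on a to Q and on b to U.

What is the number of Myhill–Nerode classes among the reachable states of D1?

Initial partition by acceptance: {C,E,O,P,Q,U,Y} | {L}.
Refine {C,E,O,P,Q,U,Y} on symbol a: members go to different blocks, giving {C,Q,U,Y} and {E,O,P}.
Refine {C,Q,U,Y} on symbol a: members go to different blocks, giving {C,U,Y} and {Q}.
Stable partition: {C,U,Y} | {L} | {E,O,P} | {Q} — 4 equivalence classes.

4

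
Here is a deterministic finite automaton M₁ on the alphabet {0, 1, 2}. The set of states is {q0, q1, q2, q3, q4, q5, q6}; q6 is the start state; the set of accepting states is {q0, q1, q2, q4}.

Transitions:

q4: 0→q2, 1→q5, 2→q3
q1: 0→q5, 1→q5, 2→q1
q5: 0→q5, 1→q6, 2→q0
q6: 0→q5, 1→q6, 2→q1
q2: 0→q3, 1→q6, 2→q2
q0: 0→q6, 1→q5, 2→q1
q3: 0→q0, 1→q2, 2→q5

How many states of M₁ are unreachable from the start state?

No path from q6 leads to q2, q3, q4; the other 4 states are all reachable.

3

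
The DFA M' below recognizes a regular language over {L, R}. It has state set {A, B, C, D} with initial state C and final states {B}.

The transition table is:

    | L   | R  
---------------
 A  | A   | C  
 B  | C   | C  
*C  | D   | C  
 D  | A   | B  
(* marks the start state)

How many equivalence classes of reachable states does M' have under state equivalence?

Every state is reachable, so we keep all 4.
Start with accepting vs non-accepting: {B} | {A,C,D}.
Refine {A,C,D} on symbol R: members go to different blocks, giving {A,C} and {D}.
On input L, block {A,C} splits into {A} and {C}.
Stable partition: {B} | {A} | {D} | {C} — 4 equivalence classes.

4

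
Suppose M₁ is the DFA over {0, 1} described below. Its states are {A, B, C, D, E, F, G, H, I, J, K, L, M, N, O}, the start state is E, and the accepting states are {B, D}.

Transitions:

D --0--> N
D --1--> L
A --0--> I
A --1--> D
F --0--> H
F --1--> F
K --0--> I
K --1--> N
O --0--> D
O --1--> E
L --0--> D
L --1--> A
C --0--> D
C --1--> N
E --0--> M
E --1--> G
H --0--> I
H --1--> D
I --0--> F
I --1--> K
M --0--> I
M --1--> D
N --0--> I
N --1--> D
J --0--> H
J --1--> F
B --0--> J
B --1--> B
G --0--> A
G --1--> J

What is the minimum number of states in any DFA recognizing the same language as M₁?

States {B,C,O} cannot be reached from the start state, so discard them.
P0 = {D} | {A,E,F,G,H,I,J,K,L,M,N}.
Split {A,E,F,G,H,I,J,K,L,M,N} by δ(·,0) → {A,E,F,G,H,I,J,K,M,N} and {L}.
Split {A,E,F,G,H,I,J,K,M,N} by δ(·,1) → {E,F,G,I,J,K} and {A,H,M,N}.
On input 0, block {E,F,G,I,J,K} splits into {E,F,G,J} and {I,K}.
On input 0, block {I,K} splits into {I} and {K}.
Stable partition: {D} | {E,F,G,J} | {L} | {A,H,M,N} | {I} | {K} — 6 equivalence classes.

6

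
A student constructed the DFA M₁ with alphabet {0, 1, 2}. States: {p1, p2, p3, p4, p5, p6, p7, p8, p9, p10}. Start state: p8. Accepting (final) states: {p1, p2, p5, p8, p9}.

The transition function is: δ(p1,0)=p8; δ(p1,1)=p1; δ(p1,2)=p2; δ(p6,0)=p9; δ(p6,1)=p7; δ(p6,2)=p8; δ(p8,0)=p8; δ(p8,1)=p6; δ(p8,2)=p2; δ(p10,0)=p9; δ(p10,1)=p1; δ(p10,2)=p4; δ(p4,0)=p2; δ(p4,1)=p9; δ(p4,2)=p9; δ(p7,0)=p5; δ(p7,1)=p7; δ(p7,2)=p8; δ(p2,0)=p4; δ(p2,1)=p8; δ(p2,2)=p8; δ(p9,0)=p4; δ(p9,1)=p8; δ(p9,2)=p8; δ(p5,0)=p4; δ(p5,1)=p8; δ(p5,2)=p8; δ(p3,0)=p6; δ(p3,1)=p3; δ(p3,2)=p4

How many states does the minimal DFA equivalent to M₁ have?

Reachable states from the start: {p2,p4,p5,p6,p7,p8,p9}. Unreachable: {p1,p3,p10} — drop them.
P0 = {p2,p5,p8,p9} | {p4,p6,p7}.
On input 0, block {p2,p5,p8,p9} splits into {p2,p5,p9} and {p8}.
Split {p4,p6,p7} by δ(·,1) → {p6,p7} and {p4}.
Stable partition: {p2,p5,p9} | {p6,p7} | {p8} | {p4} — 4 equivalence classes.

4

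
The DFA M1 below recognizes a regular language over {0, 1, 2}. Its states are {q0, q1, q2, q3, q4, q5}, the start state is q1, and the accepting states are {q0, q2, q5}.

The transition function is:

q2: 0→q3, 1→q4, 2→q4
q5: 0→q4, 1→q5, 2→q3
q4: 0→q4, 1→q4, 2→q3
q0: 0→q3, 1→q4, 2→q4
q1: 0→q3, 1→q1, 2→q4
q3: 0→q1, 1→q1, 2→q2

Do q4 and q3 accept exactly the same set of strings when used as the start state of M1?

No

Reachable states from the start: {q1,q2,q3,q4}. Unreachable: {q0,q5} — drop them.
P0 = {q2} | {q1,q3,q4}.
On input 2, block {q1,q3,q4} splits into {q1,q4} and {q3}.
On input 0, block {q1,q4} splits into {q1} and {q4}.
The partition is now stable with 4 blocks: {q2} | {q1} | {q3} | {q4}.
q4 and q3 end up in different blocks, so they are distinguishable. For instance, the string '2' is accepted from only q3.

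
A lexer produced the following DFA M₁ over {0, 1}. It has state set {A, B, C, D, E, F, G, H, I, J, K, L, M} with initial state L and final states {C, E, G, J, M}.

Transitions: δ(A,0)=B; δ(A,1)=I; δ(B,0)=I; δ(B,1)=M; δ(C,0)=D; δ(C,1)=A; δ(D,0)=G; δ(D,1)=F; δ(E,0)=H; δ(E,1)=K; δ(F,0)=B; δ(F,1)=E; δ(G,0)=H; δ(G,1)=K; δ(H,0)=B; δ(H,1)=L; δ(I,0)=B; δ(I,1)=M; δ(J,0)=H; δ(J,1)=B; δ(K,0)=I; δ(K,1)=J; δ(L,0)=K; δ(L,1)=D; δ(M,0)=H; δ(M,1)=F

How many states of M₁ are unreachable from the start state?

2

BFS from L reaches {B, D, E, F, G, H, I, J, K, L, M}; the 2 state(s) A, C are never visited.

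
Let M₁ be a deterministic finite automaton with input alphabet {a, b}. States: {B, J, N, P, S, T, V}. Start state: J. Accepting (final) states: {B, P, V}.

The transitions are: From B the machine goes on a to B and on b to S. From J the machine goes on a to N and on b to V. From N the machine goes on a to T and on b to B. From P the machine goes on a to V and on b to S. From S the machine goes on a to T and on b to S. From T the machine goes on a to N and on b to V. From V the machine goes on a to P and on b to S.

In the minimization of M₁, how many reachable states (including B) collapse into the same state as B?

All states are reachable from the start state.
Start with accepting vs non-accepting: {B,P,V} | {J,N,S,T}.
Refine {J,N,S,T} on symbol b: members go to different blocks, giving {J,N,T} and {S}.
No further refinement is possible. Final partition (3 blocks): {B,P,V} | {J,N,T} | {S}.
The equivalence class containing B is {B,P,V}, of size 3.

3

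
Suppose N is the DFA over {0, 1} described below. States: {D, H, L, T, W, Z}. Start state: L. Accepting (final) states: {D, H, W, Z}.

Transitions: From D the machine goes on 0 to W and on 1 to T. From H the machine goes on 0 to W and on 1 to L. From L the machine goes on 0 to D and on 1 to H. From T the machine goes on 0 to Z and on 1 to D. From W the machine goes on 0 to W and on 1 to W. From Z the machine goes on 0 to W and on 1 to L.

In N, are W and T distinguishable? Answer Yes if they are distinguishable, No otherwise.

Yes

P0 = {D,H,W,Z} | {L,T}.
Refine {D,H,W,Z} on symbol 1: members go to different blocks, giving {D,H,Z} and {W}.
Stable partition: {D,H,Z} | {L,T} | {W} — 3 equivalence classes.
W and T end up in different blocks, so they are distinguishable. For instance, the string 'ε' is accepted from only W.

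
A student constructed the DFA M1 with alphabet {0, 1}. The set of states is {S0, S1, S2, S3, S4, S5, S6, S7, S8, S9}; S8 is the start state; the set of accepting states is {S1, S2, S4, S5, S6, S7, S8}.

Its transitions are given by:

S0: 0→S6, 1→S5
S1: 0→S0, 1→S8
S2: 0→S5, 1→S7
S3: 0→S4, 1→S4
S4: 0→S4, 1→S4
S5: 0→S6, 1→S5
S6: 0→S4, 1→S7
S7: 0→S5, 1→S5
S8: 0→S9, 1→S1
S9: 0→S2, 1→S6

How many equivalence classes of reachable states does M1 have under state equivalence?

3

Reachable states from the start: {S0,S1,S2,S4,S5,S6,S7,S8,S9}. Unreachable: {S3} — drop them.
Initial partition by acceptance: {S1,S2,S4,S5,S6,S7,S8} | {S0,S9}.
Refine {S1,S2,S4,S5,S6,S7,S8} on symbol 0: members go to different blocks, giving {S2,S4,S5,S6,S7} and {S1,S8}.
No further refinement is possible. Final partition (3 blocks): {S2,S4,S5,S6,S7} | {S0,S9} | {S1,S8}.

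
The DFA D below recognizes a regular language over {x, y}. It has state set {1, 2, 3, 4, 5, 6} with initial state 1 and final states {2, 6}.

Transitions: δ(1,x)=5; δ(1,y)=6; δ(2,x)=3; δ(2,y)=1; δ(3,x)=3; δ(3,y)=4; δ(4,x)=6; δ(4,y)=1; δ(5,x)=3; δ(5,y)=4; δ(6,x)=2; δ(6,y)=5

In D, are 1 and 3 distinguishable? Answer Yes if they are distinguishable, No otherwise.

Yes

Every state is reachable, so we keep all 6.
Start with accepting vs non-accepting: {2,6} | {1,3,4,5}.
On input x, block {2,6} splits into {2} and {6}.
Split {1,3,4,5} by δ(·,x) → {1,3,5} and {4}.
On input y, block {1,3,5} splits into {3,5} and {1}.
Stable partition: {2} | {3,5} | {6} | {4} | {1} — 5 equivalence classes.
1 and 3 end up in different blocks, so they are distinguishable. For instance, the string 'y' is accepted from only 1.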